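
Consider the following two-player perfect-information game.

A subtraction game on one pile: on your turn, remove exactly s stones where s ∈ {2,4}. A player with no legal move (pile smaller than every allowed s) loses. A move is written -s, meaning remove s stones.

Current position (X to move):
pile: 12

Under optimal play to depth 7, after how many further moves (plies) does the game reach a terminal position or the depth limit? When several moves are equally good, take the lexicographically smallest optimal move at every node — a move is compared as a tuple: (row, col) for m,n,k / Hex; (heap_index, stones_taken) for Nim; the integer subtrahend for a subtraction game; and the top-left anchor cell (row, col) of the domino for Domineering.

PV length from [12]: 4 plies

p1 X@[12]: -2[10]-1* -4[8]-1
p2 O@[10]: -2[8]-1 -4[6]+1*
p3 X@[6]: -2[4]-1* -4[2]-1
p4 O@[4]: -2[2]-1 -4[0]+1*
p5 X@[0] terminal -1; root [12] d7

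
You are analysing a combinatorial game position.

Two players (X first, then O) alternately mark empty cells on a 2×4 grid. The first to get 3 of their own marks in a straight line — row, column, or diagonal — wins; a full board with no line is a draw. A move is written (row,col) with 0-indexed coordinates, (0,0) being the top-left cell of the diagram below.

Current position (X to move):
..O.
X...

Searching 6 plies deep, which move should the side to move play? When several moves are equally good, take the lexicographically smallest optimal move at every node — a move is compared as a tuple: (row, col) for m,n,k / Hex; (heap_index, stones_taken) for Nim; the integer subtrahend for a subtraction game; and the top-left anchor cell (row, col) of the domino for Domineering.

p1 X@[..O./X...]: (0,0)[X.O./X...]+0* (0,1)[.XO./X...]+0 (0,3)[..OX/X...]+0 (1,1)[..O./XX..]+0 (1,2)[..O./X.X.]+0 (1,3)[..O./X..X]-1
p2 O@[X.O./X...]: (0,1)[XOO./X...]+0* (0,3)[X.OO/X...]+0 (1,1)[X.O./XO..]+0 (1,2)[X.O./X.O.]+0 (1,3)[X.O./X..O]+0
p3 X@[XOO./X...]: (0,3)[XOOX/X...]+0* (1,1)[XOO./XX..]-1 (1,2)[XOO./X.X.]-1 (1,3)[XOO./X..X]-1
p4 O@[XOOX/X...]: (1,1)[XOOX/XO..]+0* (1,2)[XOOX/X.O.]+0 (1,3)[XOOX/X..O]+0
p5 X@[XOOX/XO..]: (1,2)[XOOX/XOX.]+0* (1,3)[XOOX/XO.X]+0
p6 O@[XOOX/XOX.]: (1,3)[XOOX/XOXO]+0*
p7 X@[XOOX/XOXO] terminal +0; root [..O./X...] d6

X's best at [..O./X...]: (0,0)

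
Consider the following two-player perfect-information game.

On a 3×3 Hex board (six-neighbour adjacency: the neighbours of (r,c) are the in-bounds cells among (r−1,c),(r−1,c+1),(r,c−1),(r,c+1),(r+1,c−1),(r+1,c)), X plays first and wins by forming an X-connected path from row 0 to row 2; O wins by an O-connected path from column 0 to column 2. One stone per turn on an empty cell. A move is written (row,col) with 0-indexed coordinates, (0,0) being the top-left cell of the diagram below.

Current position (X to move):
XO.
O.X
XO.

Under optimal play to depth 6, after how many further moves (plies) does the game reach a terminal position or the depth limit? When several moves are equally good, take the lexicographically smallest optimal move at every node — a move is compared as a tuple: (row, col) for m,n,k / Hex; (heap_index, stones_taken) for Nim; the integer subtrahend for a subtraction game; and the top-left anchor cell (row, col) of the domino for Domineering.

[XO./O.X/XO.] X move#1: (0,2):+1/XOX/O.X/XO.*, (1,1):-1/XO./OXX/XO., (2,2):-1/XO./O.X/XOX
[XOX/O.X/XO.] O move#2: (1,1):-1/XOX/OOX/XO.*, (2,2):-1/XOX/O.X/XOO
[XOX/OOX/XO.] X move#3: (2,2):+1/XOX/OOX/XOX*
[XOX/OOX/XOX] end (terminal -1, O#4); searched XO./O.X/XO. to 6

PV length from [XO./O.X/XO.]: 3 plies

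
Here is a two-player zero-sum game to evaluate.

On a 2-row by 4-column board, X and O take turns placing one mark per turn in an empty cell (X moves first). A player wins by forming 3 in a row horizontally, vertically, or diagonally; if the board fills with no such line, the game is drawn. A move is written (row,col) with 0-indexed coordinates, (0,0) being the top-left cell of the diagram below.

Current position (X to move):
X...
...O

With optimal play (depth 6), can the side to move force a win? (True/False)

[X.../...O] X move#1: (0,1):+0/XX../...O*, (0,2):+0/X.X./...O, (0,3):+0/X..X/...O, (1,0):+0/X.../X..O, (1,1):+0/X.../.X.O, (1,2):+0/X.../..XO
[XX../...O] O move#2: (0,2):+0/XXO./...O*, (0,3):-1/XX.O/...O, (1,0):-1/XX../O..O, (1,1):-1/XX../.O.O, (1,2):-1/XX../..OO
[XXO./...O] X move#3: (0,3):+0/XXOX/...O*, (1,0):+0/XXO./X..O, (1,1):+0/XXO./.X.O, (1,2):+0/XXO./..XO
[XXOX/...O] O move#4: (1,0):+0/XXOX/O..O*, (1,1):+0/XXOX/.O.O, (1,2):+0/XXOX/..OO
[XXOX/O..O] X move#5: (1,1):+0/XXOX/OX.O*, (1,2):+0/XXOX/O.XO
[XXOX/OX.O] O move#6: (1,2):+0/XXOX/OXOO*
[XXOX/OXOO] end (terminal +0, X#7); searched X.../...O to 6

X winning at [X.../...O]: False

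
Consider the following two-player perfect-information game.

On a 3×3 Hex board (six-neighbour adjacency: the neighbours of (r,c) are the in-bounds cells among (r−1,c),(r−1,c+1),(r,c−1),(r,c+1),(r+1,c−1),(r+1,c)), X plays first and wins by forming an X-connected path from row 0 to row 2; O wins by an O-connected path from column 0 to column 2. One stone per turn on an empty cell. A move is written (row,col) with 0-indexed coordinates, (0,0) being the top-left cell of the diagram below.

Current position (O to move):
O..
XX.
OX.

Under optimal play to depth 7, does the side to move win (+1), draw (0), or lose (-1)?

ply 1, O at O../XX./OX. | (0,1)=-1→OO./XX./OX.*; (0,2)=-1→O.O/XX./OX.; (1,2)=-1→O../XXO/OX.; (2,2)=-1→O../XX./OXO
ply 2, X at OO./XX./OX. | (0,2)=+1→OOX/XX./OX.*; (1,2)=-1→OO./XXX/OX.; (2,2)=-1→OO./XX./OXX
ply 3: OOX/XX./OX. is terminal -1 (O); from O../XX./OX. depth 7

value(O../XX./OX., O) = -1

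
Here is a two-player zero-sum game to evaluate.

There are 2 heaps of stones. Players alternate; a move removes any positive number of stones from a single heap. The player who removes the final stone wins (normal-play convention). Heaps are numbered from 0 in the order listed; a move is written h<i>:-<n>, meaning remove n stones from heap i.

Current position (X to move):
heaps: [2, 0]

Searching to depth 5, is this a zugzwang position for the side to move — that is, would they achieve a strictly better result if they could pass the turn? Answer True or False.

ply 1, X at (2,0) | h0:-1=-1→(1,0); h0:-2=+1→(0,0)*
ply 2: (0,0) is terminal -1 (O); from (2,0) depth 5
suppose X passes — search the same position with O to move:
pass> ply 1, O at (2,0) | h0:-1=-1→(1,0); h0:-2=+1→(0,0)*
pass> ply 2: (0,0) is terminal -1 (X); from (2,0) depth 5
for X: play +1, pass -1

zugzwang((2,0), X) = False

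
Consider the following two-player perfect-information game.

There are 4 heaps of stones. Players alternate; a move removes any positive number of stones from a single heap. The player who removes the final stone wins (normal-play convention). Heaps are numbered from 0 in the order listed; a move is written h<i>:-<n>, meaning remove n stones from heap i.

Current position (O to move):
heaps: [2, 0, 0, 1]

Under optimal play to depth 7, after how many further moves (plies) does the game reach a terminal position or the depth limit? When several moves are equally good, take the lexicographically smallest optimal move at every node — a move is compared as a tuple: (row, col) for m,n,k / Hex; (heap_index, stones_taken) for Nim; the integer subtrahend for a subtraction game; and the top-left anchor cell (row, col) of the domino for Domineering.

PV length from [(2,0,0,1)]: 3 plies

ply 1, O at (2,0,0,1) | h0:-1=+1→(1,0,0,1)*; h0:-2=-1→(0,0,0,1); h3:-1=-1→(2,0,0,0)
ply 2, X at (1,0,0,1) | h0:-1=-1→(0,0,0,1)*; h3:-1=-1→(1,0,0,0)
ply 3, O at (0,0,0,1) | h3:-1=+1→(0,0,0,0)*
ply 4: (0,0,0,0) is terminal -1 (X); from (2,0,0,1) depth 7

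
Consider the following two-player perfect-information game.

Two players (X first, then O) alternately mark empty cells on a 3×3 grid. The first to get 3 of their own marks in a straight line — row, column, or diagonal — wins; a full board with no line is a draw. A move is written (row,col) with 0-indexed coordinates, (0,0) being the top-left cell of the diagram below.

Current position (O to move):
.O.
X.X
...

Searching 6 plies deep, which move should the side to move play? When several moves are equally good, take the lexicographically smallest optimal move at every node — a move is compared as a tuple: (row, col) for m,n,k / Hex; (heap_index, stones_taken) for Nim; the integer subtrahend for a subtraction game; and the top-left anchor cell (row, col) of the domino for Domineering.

ply 1, O at .O./X.X/... | (0,0)=-1→OO./X.X/...; (0,2)=-1→.OO/X.X/...; (1,1)=+1→.O./XOX/...*; (2,0)=-1→.O./X.X/O..; (2,1)=-1→.O./X.X/.O.; (2,2)=-1→.O./X.X/..O
ply 2, X at .O./XOX/... | (0,0)=-1→XO./XOX/...*; (0,2)=-1→.OX/XOX/...; (2,0)=-1→.O./XOX/X..; (2,1)=-1→.O./XOX/.X.; (2,2)=-1→.O./XOX/..X
ply 3, O at XO./XOX/... | (0,2)=-1→XOO/XOX/...; (2,0)=+1→XO./XOX/O..*; (2,1)=+1→XO./XOX/.O.; (2,2)=-1→XO./XOX/..O
ply 4, X at XO./XOX/O.. | (0,2)=-1→XOX/XOX/O..*; (2,1)=-1→XO./XOX/OX.; (2,2)=-1→XO./XOX/O.X
ply 5, O at XOX/XOX/O.. | (2,1)=+1→XOX/XOX/OO.*; (2,2)=+0→XOX/XOX/O.O
ply 6: XOX/XOX/OO. is terminal -1 (X); from .O./X.X/... depth 6

O's best at [.O./X.X/...]: (1,1)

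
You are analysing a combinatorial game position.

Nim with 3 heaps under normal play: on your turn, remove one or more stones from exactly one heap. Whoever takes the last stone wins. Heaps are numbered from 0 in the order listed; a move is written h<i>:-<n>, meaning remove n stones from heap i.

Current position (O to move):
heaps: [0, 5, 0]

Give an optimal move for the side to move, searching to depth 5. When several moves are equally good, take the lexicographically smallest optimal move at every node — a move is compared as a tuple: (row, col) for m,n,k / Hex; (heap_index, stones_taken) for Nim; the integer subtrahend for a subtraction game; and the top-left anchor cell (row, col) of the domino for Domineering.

O's best at [(0,5,0)]: h1:-5

p1 O@[(0,5,0)]: h1:-1[(0,4,0)]-1 h1:-2[(0,3,0)]-1 h1:-3[(0,2,0)]-1 h1:-4[(0,1,0)]-1 h1:-5[(0,0,0)]+1*
p2 X@[(0,0,0)] terminal -1; root [(0,5,0)] d5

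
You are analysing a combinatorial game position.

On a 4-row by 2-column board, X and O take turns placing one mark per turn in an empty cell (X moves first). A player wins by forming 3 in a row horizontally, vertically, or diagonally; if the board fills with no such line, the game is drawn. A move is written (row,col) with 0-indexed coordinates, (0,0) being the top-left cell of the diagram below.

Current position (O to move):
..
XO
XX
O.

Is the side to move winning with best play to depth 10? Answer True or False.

O winning at [../XO/XX/O.]: False

ply 1, O at ../XO/XX/O. | (0,0)=+0→O./XO/XX/O.*; (0,1)=-1→.O/XO/XX/O.; (3,1)=-1→../XO/XX/OO
ply 2, X at O./XO/XX/O. | (0,1)=+0→OX/XO/XX/O.*; (3,1)=+0→O./XO/XX/OX
ply 3, O at OX/XO/XX/O. | (3,1)=+0→OX/XO/XX/OO*
ply 4: OX/XO/XX/OO is terminal +0 (X); from ../XO/XX/O. depth 10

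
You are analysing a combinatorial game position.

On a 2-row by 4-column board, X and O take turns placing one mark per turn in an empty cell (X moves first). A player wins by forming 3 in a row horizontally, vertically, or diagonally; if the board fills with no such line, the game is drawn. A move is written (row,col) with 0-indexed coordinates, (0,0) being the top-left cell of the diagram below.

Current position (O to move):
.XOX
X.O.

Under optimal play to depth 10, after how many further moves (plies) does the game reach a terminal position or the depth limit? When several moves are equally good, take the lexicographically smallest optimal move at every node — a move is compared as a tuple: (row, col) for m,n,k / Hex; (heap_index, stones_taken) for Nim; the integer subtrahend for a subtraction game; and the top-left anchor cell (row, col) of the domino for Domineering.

PV length from [.XOX/X.O.]: 3 plies

p1 O@[.XOX/X.O.]: (0,0)[OXOX/X.O.]+0* (1,1)[.XOX/XOO.]+0 (1,3)[.XOX/X.OO]+0
p2 X@[OXOX/X.O.]: (1,1)[OXOX/XXO.]+0* (1,3)[OXOX/X.OX]+0
p3 O@[OXOX/XXO.]: (1,3)[OXOX/XXOO]+0*
p4 X@[OXOX/XXOO] terminal +0; root [.XOX/X.O.] d10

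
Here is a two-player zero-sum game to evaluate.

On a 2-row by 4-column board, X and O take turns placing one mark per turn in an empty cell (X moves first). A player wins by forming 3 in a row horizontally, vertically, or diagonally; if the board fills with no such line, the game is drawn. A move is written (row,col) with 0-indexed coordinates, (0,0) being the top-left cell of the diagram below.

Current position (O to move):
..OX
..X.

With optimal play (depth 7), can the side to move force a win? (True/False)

O winning at [..OX/..X.]: False

ply 1, O at ..OX/..X. | (0,0)=+0→O.OX/..X.*; (0,1)=+0→.OOX/..X.; (1,0)=+0→..OX/O.X.; (1,1)=+0→..OX/.OX.; (1,3)=+0→..OX/..XO
ply 2, X at O.OX/..X. | (0,1)=+0→OXOX/..X.*; (1,0)=-1→O.OX/X.X.; (1,1)=-1→O.OX/.XX.; (1,3)=-1→O.OX/..XX
ply 3, O at OXOX/..X. | (1,0)=+0→OXOX/O.X.*; (1,1)=+0→OXOX/.OX.; (1,3)=+0→OXOX/..XO
ply 4, X at OXOX/O.X. | (1,1)=+0→OXOX/OXX.*; (1,3)=+0→OXOX/O.XX
ply 5, O at OXOX/OXX. | (1,3)=+0→OXOX/OXXO*
ply 6: OXOX/OXXO is terminal +0 (X); from ..OX/..X. depth 7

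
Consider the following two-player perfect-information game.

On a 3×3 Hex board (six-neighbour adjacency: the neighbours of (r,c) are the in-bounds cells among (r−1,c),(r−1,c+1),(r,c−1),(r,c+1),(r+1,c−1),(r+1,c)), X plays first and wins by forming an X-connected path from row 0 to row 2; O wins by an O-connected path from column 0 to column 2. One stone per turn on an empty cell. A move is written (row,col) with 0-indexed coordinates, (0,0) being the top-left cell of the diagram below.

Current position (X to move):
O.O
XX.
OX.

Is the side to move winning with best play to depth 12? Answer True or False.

p1 X@[O.O/XX./OX.]: (0,1)[OXO/XX./OX.]+1* (1,2)[O.O/XXX/OX.]-1 (2,2)[O.O/XX./OXX]-1
p2 O@[OXO/XX./OX.] terminal -1; root [O.O/XX./OX.] d12

X winning at [O.O/XX./OX.]: True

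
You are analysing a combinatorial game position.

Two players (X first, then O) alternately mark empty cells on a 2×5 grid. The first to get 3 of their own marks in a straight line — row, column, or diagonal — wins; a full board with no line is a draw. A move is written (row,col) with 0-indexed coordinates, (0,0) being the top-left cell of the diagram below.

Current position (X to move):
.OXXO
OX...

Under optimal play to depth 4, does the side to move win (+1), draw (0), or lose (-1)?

value(.OXXO/OX..., X) = 0

p1 X@[.OXXO/OX...]: (0,0)[XOXXO/OX...]+0* (1,2)[.OXXO/OXX..]+0 (1,3)[.OXXO/OX.X.]+0 (1,4)[.OXXO/OX..X]+0
p2 O@[XOXXO/OX...]: (1,2)[XOXXO/OXO..]+0* (1,3)[XOXXO/OX.O.]+0 (1,4)[XOXXO/OX..O]+0
p3 X@[XOXXO/OXO..]: (1,3)[XOXXO/OXOX.]+0* (1,4)[XOXXO/OXO.X]+0
p4 O@[XOXXO/OXOX.]: (1,4)[XOXXO/OXOXO]+0*
p5 X@[XOXXO/OXOXO] terminal +0; root [.OXXO/OX...] d4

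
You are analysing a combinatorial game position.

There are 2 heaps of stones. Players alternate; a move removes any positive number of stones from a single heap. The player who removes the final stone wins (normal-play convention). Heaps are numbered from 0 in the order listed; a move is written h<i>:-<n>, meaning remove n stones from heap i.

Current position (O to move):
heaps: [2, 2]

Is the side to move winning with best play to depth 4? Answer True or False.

O winning at [(2,2)]: False

[(2,2)] O move#1: h0:-1:-1/(1,2)*, h0:-2:-1/(0,2), h1:-1:-1/(2,1), h1:-2:-1/(2,0)
[(1,2)] X move#2: h0:-1:-1/(0,2), h1:-1:+1/(1,1)*, h1:-2:-1/(1,0)
[(1,1)] O move#3: h0:-1:-1/(0,1)*, h1:-1:-1/(1,0)
[(0,1)] X move#4: h1:-1:+1/(0,0)*
[(0,0)] end (terminal -1, O#5); searched (2,2) to 4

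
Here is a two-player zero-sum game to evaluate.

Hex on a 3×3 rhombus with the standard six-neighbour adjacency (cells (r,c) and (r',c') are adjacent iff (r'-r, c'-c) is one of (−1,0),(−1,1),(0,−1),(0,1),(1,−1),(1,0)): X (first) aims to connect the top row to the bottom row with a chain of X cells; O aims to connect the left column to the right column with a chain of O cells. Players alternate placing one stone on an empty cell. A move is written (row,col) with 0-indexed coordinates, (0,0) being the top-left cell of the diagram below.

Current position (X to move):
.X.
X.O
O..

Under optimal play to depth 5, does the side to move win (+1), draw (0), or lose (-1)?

value(.X./X.O/O.., X) = -1

p1 X@[.X./X.O/O..]: (0,0)[XX./X.O/O..]-1* (0,2)[.XX/X.O/O..]-1 (1,1)[.X./XXO/O..]-1 (2,1)[.X./X.O/OX.]-1 (2,2)[.X./X.O/O.X]-1
p2 O@[XX./X.O/O..]: (0,2)[XXO/X.O/O..]+1* (1,1)[XX./XOO/O..]+1 (2,1)[XX./X.O/OO.]+1 (2,2)[XX./X.O/O.O]+1
p3 X@[XXO/X.O/O..]: (1,1)[XXO/XXO/O..]-1* (2,1)[XXO/X.O/OX.]-1 (2,2)[XXO/X.O/O.X]-1
p4 O@[XXO/XXO/O..]: (2,1)[XXO/XXO/OO.]+1* (2,2)[XXO/XXO/O.O]-1
p5 X@[XXO/XXO/OO.] terminal -1; root [.X./X.O/O..] d5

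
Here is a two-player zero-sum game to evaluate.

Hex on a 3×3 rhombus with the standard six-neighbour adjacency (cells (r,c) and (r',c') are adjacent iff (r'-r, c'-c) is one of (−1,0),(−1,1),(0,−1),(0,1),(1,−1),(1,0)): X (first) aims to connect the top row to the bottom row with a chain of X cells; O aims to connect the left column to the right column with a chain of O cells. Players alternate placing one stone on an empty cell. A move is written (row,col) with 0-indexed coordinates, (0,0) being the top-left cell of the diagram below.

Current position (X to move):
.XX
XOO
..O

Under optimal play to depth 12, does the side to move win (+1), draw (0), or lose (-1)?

value(.XX/XOO/..O, X) = +1

p1 X@[.XX/XOO/..O]: (0,0)[XXX/XOO/..O]-1 (2,0)[.XX/XOO/X.O]+1* (2,1)[.XX/XOO/.XO]-1
p2 O@[.XX/XOO/X.O] terminal -1; root [.XX/XOO/..O] d12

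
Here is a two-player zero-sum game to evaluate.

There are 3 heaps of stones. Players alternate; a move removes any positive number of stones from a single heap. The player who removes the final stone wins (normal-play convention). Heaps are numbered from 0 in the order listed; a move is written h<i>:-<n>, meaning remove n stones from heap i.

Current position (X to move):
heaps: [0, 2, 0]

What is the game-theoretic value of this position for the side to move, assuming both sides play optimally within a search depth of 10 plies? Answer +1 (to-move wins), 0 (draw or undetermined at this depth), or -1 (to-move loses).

value((0,2,0), X) = +1

p1 X@[(0,2,0)]: h1:-1[(0,1,0)]-1 h1:-2[(0,0,0)]+1*
p2 O@[(0,0,0)] terminal -1; root [(0,2,0)] d10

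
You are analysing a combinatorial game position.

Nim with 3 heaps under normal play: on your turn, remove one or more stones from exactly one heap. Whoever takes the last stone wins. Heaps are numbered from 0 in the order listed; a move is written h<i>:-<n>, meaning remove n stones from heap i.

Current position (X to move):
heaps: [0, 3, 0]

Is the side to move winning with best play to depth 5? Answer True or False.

X winning at [(0,3,0)]: True

p1 X@[(0,3,0)]: h1:-1[(0,2,0)]-1 h1:-2[(0,1,0)]-1 h1:-3[(0,0,0)]+1*
p2 O@[(0,0,0)] terminal -1; root [(0,3,0)] d5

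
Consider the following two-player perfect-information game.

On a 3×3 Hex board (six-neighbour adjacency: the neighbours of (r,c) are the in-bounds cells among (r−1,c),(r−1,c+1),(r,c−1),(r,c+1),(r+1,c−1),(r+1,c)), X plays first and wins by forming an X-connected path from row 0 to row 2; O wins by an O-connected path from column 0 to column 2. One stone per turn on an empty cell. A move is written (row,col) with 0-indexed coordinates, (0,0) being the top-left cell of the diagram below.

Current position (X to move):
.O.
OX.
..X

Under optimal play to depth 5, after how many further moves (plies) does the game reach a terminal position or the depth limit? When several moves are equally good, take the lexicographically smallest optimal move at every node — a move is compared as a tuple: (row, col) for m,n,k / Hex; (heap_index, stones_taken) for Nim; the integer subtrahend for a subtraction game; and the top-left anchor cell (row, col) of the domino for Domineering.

PV length from [.O./OX./..X]: 3 plies

ply 1, X at .O./OX./..X | (0,0)=-1→XO./OX./..X; (0,2)=+1→.OX/OX./..X*; (1,2)=-1→.O./OXX/..X; (2,0)=-1→.O./OX./X.X; (2,1)=-1→.O./OX./.XX
ply 2, O at .OX/OX./..X | (0,0)=-1→OOX/OX./..X*; (1,2)=-1→.OX/OXO/..X; (2,0)=-1→.OX/OX./O.X; (2,1)=-1→.OX/OX./.OX
ply 3, X at OOX/OX./..X | (1,2)=+1→OOX/OXX/..X*; (2,0)=+1→OOX/OX./X.X; (2,1)=+1→OOX/OX./.XX
ply 4: OOX/OXX/..X is terminal -1 (O); from .O./OX./..X depth 5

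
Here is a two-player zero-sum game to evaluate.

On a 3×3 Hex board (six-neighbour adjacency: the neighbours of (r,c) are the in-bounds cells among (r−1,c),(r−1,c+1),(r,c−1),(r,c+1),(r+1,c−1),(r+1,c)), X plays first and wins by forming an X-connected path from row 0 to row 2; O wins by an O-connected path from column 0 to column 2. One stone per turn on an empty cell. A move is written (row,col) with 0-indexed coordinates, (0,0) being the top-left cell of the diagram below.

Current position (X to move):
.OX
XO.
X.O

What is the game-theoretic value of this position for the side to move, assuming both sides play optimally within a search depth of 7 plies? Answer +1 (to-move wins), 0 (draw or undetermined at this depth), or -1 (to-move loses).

ply 1, X at .OX/XO./X.O | (0,0)=+1→XOX/XO./X.O*; (1,2)=+1→.OX/XOX/X.O; (2,1)=+1→.OX/XO./XXO
ply 2: XOX/XO./X.O is terminal -1 (O); from .OX/XO./X.O depth 7

value(.OX/XO./X.O, X) = +1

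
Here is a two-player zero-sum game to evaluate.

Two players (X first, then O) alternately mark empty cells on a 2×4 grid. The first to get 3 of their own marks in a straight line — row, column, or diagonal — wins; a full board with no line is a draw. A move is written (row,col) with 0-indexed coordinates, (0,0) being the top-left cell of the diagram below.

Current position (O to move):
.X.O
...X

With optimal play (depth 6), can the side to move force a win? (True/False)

O winning at [.X.O/...X]: False

p1 O@[.X.O/...X]: (0,0)[OX.O/...X]+0* (0,2)[.XOO/...X]+0 (1,0)[.X.O/O..X]+0 (1,1)[.X.O/.O.X]+0 (1,2)[.X.O/..OX]+0
p2 X@[OX.O/...X]: (0,2)[OXXO/...X]+0* (1,0)[OX.O/X..X]+0 (1,1)[OX.O/.X.X]+0 (1,2)[OX.O/..XX]+0
p3 O@[OXXO/...X]: (1,0)[OXXO/O..X]+0* (1,1)[OXXO/.O.X]+0 (1,2)[OXXO/..OX]+0
p4 X@[OXXO/O..X]: (1,1)[OXXO/OX.X]+0* (1,2)[OXXO/O.XX]+0
p5 O@[OXXO/OX.X]: (1,2)[OXXO/OXOX]+0*
p6 X@[OXXO/OXOX] terminal +0; root [.X.O/...X] d6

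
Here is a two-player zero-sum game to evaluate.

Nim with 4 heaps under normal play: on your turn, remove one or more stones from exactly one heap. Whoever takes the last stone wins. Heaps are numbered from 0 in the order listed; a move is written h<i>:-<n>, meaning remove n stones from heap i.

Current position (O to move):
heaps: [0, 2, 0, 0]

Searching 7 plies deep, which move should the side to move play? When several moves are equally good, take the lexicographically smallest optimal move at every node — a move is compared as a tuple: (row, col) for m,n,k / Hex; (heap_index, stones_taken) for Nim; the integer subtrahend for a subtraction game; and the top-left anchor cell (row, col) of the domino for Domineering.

ply 1, O at (0,2,0,0) | h1:-1=-1→(0,1,0,0); h1:-2=+1→(0,0,0,0)*
ply 2: (0,0,0,0) is terminal -1 (X); from (0,2,0,0) depth 7

O's best at [(0,2,0,0)]: h1:-2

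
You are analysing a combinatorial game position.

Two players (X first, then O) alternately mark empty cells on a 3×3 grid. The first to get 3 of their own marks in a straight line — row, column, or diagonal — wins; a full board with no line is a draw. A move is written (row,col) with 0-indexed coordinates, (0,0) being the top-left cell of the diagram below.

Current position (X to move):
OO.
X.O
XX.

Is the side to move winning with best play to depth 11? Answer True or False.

ply 1, X at OO./X.O/XX. | (0,2)=+1→OOX/X.O/XX.*; (1,1)=-1→OO./XXO/XX.; (2,2)=+1→OO./X.O/XXX
ply 2, O at OOX/X.O/XX. | (1,1)=-1→OOX/XOO/XX.*; (2,2)=-1→OOX/X.O/XXO
ply 3, X at OOX/XOO/XX. | (2,2)=+1→OOX/XOO/XXX*
ply 4: OOX/XOO/XXX is terminal -1 (O); from OO./X.O/XX. depth 11

X winning at [OO./X.O/XX.]: True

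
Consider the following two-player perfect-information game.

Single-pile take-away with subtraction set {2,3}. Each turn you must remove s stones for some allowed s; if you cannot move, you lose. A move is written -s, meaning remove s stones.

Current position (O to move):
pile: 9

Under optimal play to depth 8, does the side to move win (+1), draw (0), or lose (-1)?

value(9, O) = +1

ply 1, O at 9 | -2=-1→7; -3=+1→6*
ply 2, X at 6 | -2=-1→4*; -3=-1→3
ply 3, O at 4 | -2=-1→2; -3=+1→1*
ply 4: 1 is terminal -1 (X); from 9 depth 8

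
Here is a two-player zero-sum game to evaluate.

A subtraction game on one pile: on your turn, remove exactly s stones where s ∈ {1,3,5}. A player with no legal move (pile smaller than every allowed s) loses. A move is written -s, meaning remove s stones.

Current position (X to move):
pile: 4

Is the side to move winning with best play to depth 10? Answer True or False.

X winning at [4]: False

[4] X move#1: -1:-1/3*, -3:-1/1
[3] O move#2: -1:+1/2*, -3:+1/0
[2] X move#3: -1:-1/1*
[1] O move#4: -1:+1/0*
[0] end (terminal -1, X#5); searched 4 to 10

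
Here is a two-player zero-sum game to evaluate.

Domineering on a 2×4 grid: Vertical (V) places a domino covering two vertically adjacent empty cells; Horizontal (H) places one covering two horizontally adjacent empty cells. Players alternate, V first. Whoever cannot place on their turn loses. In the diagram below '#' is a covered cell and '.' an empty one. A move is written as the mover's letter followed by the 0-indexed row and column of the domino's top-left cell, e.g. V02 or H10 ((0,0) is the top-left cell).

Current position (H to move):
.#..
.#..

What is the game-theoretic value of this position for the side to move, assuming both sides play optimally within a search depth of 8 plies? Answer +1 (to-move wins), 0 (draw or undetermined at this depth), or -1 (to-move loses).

value(.#../.#.., H) = +1

p1 H@[.#../.#..]: H02[.###/.#..]+1* H12[.#../.###]+1
p2 V@[.###/.#..]: V00[####/##..]-1*
p3 H@[####/##..]: H12[####/####]+1*
p4 V@[####/####] terminal -1; root [.#../.#..] d8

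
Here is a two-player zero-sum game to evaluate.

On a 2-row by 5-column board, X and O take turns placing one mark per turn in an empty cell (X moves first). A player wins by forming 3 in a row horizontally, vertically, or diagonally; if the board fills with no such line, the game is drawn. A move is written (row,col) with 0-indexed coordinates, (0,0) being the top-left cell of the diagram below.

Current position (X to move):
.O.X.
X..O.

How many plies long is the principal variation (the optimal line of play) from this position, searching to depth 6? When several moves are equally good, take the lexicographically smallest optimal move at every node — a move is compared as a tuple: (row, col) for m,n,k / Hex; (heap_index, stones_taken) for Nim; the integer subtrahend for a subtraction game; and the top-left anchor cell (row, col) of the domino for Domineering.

PV length from [.O.X./X..O.]: 6 plies

p1 X@[.O.X./X..O.]: (0,0)[XO.X./X..O.]-1 (0,2)[.OXX./X..O.]+0* (0,4)[.O.XX/X..O.]-1 (1,1)[.O.X./XX.O.]+0 (1,2)[.O.X./X.XO.]+0 (1,4)[.O.X./X..OX]+0
p2 O@[.OXX./X..O.]: (0,0)[OOXX./X..O.]-1 (0,4)[.OXXO/X..O.]+0* (1,1)[.OXX./XO.O.]-1 (1,2)[.OXX./X.OO.]-1 (1,4)[.OXX./X..OO]-1
p3 X@[.OXXO/X..O.]: (0,0)[XOXXO/X..O.]-1 (1,1)[.OXXO/XX.O.]+0* (1,2)[.OXXO/X.XO.]+0 (1,4)[.OXXO/X..OX]+0
p4 O@[.OXXO/XX.O.]: (0,0)[OOXXO/XX.O.]-1 (1,2)[.OXXO/XXOO.]+0* (1,4)[.OXXO/XX.OO]-1
p5 X@[.OXXO/XXOO.]: (0,0)[XOXXO/XXOO.]-1 (1,4)[.OXXO/XXOOX]+0*
p6 O@[.OXXO/XXOOX]: (0,0)[OOXXO/XXOOX]+0*
p7 X@[OOXXO/XXOOX] terminal +0; root [.O.X./X..O.] d6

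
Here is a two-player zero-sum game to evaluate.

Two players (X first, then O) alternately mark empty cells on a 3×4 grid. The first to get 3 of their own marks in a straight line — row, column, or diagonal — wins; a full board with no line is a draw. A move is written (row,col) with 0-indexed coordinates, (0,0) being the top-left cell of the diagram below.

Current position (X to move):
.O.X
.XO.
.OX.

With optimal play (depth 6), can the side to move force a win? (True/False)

ply 1, X at .O.X/.XO./.OX. | (0,0)=+1→XO.X/.XO./.OX.*; (0,2)=-1→.OXX/.XO./.OX.; (1,0)=-1→.O.X/XXO./.OX.; (1,3)=-1→.O.X/.XOX/.OX.; (2,0)=-1→.O.X/.XO./XOX.; (2,3)=+1→.O.X/.XO./.OXX
ply 2: XO.X/.XO./.OX. is terminal -1 (O); from .O.X/.XO./.OX. depth 6

X winning at [.O.X/.XO./.OX.]: True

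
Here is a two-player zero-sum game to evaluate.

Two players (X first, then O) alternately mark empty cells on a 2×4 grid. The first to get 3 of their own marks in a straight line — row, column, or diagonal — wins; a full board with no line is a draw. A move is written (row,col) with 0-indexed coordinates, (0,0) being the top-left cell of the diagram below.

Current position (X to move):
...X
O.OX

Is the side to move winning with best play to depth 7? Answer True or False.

X winning at [...X/O.OX]: False

p1 X@[...X/O.OX]: (0,0)[X..X/O.OX]-1 (0,1)[.X.X/O.OX]-1 (0,2)[..XX/O.OX]-1 (1,1)[...X/OXOX]+0*
p2 O@[...X/OXOX]: (0,0)[O..X/OXOX]+0* (0,1)[.O.X/OXOX]+0 (0,2)[..OX/OXOX]+0
p3 X@[O..X/OXOX]: (0,1)[OX.X/OXOX]+0* (0,2)[O.XX/OXOX]+0
p4 O@[OX.X/OXOX]: (0,2)[OXOX/OXOX]+0*
p5 X@[OXOX/OXOX] terminal +0; root [...X/O.OX] d7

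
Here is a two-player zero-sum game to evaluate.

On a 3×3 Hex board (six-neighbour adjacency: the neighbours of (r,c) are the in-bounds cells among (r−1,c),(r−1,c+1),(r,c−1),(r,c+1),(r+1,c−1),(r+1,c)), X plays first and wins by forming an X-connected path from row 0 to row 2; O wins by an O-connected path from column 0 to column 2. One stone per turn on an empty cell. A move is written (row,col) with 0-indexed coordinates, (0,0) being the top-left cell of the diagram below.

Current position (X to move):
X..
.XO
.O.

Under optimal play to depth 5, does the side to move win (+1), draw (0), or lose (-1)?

ply 1, X at X../.XO/.O. | (0,1)=-1→XX./.XO/.O.; (0,2)=-1→X.X/.XO/.O.; (1,0)=-1→X../XXO/.O.; (2,0)=+1→X../.XO/XO.*; (2,2)=-1→X../.XO/.OX
ply 2, O at X../.XO/XO. | (0,1)=-1→XO./.XO/XO.*; (0,2)=-1→X.O/.XO/XO.; (1,0)=-1→X../OXO/XO.; (2,2)=-1→X../.XO/XOO
ply 3, X at XO./.XO/XO. | (0,2)=+1→XOX/.XO/XO.*; (1,0)=+1→XO./XXO/XO.; (2,2)=+1→XO./.XO/XOX
ply 4: XOX/.XO/XO. is terminal -1 (O); from X../.XO/.O. depth 5

value(X../.XO/.O., X) = +1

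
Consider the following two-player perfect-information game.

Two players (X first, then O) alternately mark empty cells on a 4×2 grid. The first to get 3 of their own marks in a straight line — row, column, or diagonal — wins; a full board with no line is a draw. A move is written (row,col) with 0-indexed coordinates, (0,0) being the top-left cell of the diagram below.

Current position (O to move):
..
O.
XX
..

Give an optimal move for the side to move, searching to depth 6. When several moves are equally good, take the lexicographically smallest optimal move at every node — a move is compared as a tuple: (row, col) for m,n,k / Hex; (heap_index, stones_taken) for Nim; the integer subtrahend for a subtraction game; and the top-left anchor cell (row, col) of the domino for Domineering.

O's best at [../O./XX/..]: (0,1)

ply 1, O at ../O./XX/.. | (0,0)=-1→O./O./XX/..; (0,1)=+0→.O/O./XX/..*; (1,1)=+0→../OO/XX/..; (3,0)=-1→../O./XX/O.; (3,1)=+0→../O./XX/.O
ply 2, X at .O/O./XX/.. | (0,0)=+0→XO/O./XX/..*; (1,1)=+0→.O/OX/XX/..; (3,0)=+0→.O/O./XX/X.; (3,1)=+0→.O/O./XX/.X
ply 3, O at XO/O./XX/.. | (1,1)=+0→XO/OO/XX/..*; (3,0)=+0→XO/O./XX/O.; (3,1)=+0→XO/O./XX/.O
ply 4, X at XO/OO/XX/.. | (3,0)=+0→XO/OO/XX/X.*; (3,1)=+0→XO/OO/XX/.X
ply 5, O at XO/OO/XX/X. | (3,1)=+0→XO/OO/XX/XO*
ply 6: XO/OO/XX/XO is terminal +0 (X); from ../O./XX/.. depth 6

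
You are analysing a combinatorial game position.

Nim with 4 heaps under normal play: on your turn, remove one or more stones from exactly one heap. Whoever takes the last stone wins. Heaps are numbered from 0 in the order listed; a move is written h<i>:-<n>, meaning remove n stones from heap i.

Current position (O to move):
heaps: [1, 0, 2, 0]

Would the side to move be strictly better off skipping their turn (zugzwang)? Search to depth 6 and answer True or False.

ply 1, O at (1,0,2,0) | h0:-1=-1→(0,0,2,0); h2:-1=+1→(1,0,1,0)*; h2:-2=-1→(1,0,0,0)
ply 2, X at (1,0,1,0) | h0:-1=-1→(0,0,1,0)*; h2:-1=-1→(1,0,0,0)
ply 3, O at (0,0,1,0) | h2:-1=+1→(0,0,0,0)*
ply 4: (0,0,0,0) is terminal -1 (X); from (1,0,2,0) depth 6
pass branch (X moves first from the same position):
  | ply 1, X at (1,0,2,0) | h0:-1=-1→(0,0,2,0); h2:-1=+1→(1,0,1,0)*; h2:-2=-1→(1,0,0,0)
  | ply 2, O at (1,0,1,0) | h0:-1=-1→(0,0,1,0)*; h2:-1=-1→(1,0,0,0)
  | ply 3, X at (0,0,1,0) | h2:-1=+1→(0,0,0,0)*
  | ply 4: (0,0,0,0) is terminal -1 (O); from (1,0,2,0) depth 6
O moving scores +1; O passing scores -1

zugzwang((1,0,2,0), O) = False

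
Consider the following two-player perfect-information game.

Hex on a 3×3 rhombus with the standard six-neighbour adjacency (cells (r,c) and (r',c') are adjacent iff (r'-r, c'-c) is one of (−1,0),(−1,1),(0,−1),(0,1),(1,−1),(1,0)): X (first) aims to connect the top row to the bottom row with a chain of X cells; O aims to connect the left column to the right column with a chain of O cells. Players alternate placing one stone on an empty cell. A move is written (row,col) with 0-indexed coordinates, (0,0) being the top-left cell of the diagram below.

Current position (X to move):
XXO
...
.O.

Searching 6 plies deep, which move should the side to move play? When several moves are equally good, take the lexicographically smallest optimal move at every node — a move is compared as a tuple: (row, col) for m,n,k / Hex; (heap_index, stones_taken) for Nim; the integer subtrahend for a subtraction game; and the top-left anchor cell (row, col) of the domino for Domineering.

X's best at [XXO/.../.O.]: (2,0)

p1 X@[XXO/.../.O.]: (1,0)[XXO/X../.O.]-1 (1,1)[XXO/.X./.O.]-1 (1,2)[XXO/..X/.O.]-1 (2,0)[XXO/.../XO.]+1* (2,2)[XXO/.../.OX]-1
p2 O@[XXO/.../XO.]: (1,0)[XXO/O../XO.]-1* (1,1)[XXO/.O./XO.]-1 (1,2)[XXO/..O/XO.]-1 (2,2)[XXO/.../XOO]-1
p3 X@[XXO/O../XO.]: (1,1)[XXO/OX./XO.]+1* (1,2)[XXO/O.X/XO.]-1 (2,2)[XXO/O../XOX]-1
p4 O@[XXO/OX./XO.] terminal -1; root [XXO/.../.O.] d6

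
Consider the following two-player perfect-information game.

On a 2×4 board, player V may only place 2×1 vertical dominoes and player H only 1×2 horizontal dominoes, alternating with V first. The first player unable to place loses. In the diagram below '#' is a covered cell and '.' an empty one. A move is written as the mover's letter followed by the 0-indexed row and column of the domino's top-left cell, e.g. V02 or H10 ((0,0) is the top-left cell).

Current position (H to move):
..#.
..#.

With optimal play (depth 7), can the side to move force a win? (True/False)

ply 1, H at ..#./..#. | H00=+1→###./..#.*; H10=+1→..#./###.
ply 2, V at ###./..#. | V03=-1→####/..##*
ply 3, H at ####/..## | H10=+1→####/####*
ply 4: ####/#### is terminal -1 (V); from ..#./..#. depth 7

H winning at [..#./..#.]: True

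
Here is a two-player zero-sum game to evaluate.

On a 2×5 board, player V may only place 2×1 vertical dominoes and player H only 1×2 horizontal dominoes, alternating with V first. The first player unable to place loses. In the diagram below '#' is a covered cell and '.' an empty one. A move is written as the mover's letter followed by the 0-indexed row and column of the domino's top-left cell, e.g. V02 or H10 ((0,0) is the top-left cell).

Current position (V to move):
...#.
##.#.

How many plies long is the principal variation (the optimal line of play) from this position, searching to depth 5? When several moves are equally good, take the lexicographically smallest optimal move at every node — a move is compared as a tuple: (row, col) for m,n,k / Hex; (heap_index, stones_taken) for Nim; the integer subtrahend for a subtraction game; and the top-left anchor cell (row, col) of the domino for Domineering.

PV length from [...#./##.#.]: 3 plies

[...#./##.#.] V move#1: V02:+1/..##./####.*, V04:-1/...##/##.##
[..##./####.] H move#2: H00:-1/####./####.*
[####./####.] V move#3: V04:+1/#####/#####*
[#####/#####] end (terminal -1, H#4); searched ...#./##.#. to 5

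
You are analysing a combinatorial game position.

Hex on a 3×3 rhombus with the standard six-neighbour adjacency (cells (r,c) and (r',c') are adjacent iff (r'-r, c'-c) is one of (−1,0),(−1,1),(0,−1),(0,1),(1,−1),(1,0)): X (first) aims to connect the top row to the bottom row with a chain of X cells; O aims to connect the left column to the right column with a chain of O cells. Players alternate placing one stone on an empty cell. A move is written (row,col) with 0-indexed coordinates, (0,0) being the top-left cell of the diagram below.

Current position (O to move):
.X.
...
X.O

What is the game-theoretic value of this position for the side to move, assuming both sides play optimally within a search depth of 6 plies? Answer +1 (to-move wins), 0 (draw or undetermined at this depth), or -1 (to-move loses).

value(.X./.../X.O, O) = -1

[.X./.../X.O] O move#1: (0,0):-1/OX./.../X.O*, (0,2):-1/.XO/.../X.O, (1,0):-1/.X./O../X.O, (1,1):-1/.X./.O./X.O, (1,2):-1/.X./..O/X.O, (2,1):-1/.X./.../XOO
[OX./.../X.O] X move#2: (0,2):+1/OXX/.../X.O*, (1,0):+1/OX./X../X.O, (1,1):+1/OX./.X./X.O, (1,2):+1/OX./..X/X.O, (2,1):+1/OX./.../XXO
[OXX/.../X.O] O move#3: (1,0):-1/OXX/O../X.O*, (1,1):-1/OXX/.O./X.O, (1,2):-1/OXX/..O/X.O, (2,1):-1/OXX/.../XOO
[OXX/O../X.O] X move#4: (1,1):+1/OXX/OX./X.O*, (1,2):+1/OXX/O.X/X.O, (2,1):+1/OXX/O../XXO
[OXX/OX./X.O] end (terminal -1, O#5); searched .X./.../X.O to 6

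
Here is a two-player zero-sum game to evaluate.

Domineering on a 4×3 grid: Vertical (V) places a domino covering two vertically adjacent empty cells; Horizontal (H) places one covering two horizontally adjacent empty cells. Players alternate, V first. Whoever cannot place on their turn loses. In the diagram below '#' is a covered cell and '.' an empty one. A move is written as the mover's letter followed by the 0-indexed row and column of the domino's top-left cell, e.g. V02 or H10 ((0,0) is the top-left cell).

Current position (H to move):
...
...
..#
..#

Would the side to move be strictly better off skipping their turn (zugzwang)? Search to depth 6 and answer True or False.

ply 1, H at .../.../..#/..# | H00=-1→##./.../..#/..#*; H01=-1→.##/.../..#/..#; H10=-1→.../##./..#/..#; H11=-1→.../.##/..#/..#; H20=-1→.../.../###/..#; H30=-1→.../.../..#/###
ply 2, V at ##./.../..#/..# | V02=-1→###/..#/..#/..#; V10=+1→##./#../#.#/..#*; V11=+1→##./.#./.##/..#; V20=+1→##./.../#.#/#.#; V21=+1→##./.../.##/.##
ply 3, H at ##./#../#.#/..# | H11=-1→##./###/#.#/..#*; H30=-1→##./#../#.#/###
ply 4, V at ##./###/#.#/..# | V21=+1→##./###/###/.##*
ply 5: ##./###/###/.## is terminal -1 (H); from .../.../..#/..# depth 6
pass branch (V moves first from the same position):
  | ply 1, V at .../.../..#/..# | V00=+1→#../#../..#/..#*; V01=+1→.#./.#./..#/..#; V02=+1→..#/..#/..#/..#; V10=-1→.../#../#.#/..#; V11=+1→.../.#./.##/..#; V20=+1→.../.../#.#/#.#; V21=+1→.../.../.##/.##
  | ply 2, H at #../#../..#/..# | H01=-1→###/#../..#/..#*; H11=-1→#../###/..#/..#; H20=-1→#../#../###/..#; H30=-1→#../#../..#/###
  | ply 3, V at ###/#../..#/..# | V11=-1→###/##./.##/..#; V20=+1→###/#../#.#/#.#*; V21=+1→###/#../.##/.##
  | ply 4, H at ###/#../#.#/#.# | H11=-1→###/###/#.#/#.#*
  | ply 5, V at ###/###/#.#/#.# | V21=+1→###/###/###/###*
  | ply 6: ###/###/###/### is terminal -1 (H); from .../.../..#/..# depth 6
H moving scores -1; H passing scores -1

zugzwang(.../.../..#/..#, H) = False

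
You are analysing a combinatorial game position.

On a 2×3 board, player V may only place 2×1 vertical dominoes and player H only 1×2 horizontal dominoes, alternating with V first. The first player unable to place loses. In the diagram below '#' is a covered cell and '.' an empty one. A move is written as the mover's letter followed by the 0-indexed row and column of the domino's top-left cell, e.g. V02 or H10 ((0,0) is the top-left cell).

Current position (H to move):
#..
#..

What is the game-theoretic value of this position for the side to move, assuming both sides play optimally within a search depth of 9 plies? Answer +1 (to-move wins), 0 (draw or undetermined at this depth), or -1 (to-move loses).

ply 1, H at #../#.. | H01=+1→###/#..*; H11=+1→#../###
ply 2: ###/#.. is terminal -1 (V); from #../#.. depth 9

value(#../#.., H) = +1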